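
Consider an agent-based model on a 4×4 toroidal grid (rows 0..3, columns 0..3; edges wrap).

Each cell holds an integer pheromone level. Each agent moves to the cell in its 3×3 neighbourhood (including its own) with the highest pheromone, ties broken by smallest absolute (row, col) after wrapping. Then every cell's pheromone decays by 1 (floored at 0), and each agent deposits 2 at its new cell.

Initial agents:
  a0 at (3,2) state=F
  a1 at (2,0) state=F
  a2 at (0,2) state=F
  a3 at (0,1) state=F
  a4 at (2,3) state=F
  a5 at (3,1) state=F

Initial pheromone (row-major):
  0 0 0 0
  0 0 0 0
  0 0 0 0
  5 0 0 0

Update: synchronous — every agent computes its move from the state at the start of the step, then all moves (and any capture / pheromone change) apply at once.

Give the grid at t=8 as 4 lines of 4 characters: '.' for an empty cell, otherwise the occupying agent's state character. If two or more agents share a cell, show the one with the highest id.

....
....
....
F...

t=1: a0@(0,1) a1@(3,0) a2@(0,1) a3@(3,0) a4@(3,0) a5@(3,0) | pheromone: 0 4 0 0 / 0 0 0 0 / 0 0 0 0 / 12 0 0 0
t=2: a0@(3,0) a1@(3,0) a2@(3,0) a3@(3,0) a4@(3,0) a5@(3,0) | pheromone: 0 3 0 0 / 0 0 0 0 / 0 0 0 0 / 23 0 0 0
t=3: a0@(3,0) a1@(3,0) a2@(3,0) a3@(3,0) a4@(3,0) a5@(3,0) | pheromone: 0 2 0 0 / 0 0 0 0 / 0 0 0 0 / 34 0 0 0
t=4: a0@(3,0) a1@(3,0) a2@(3,0) a3@(3,0) a4@(3,0) a5@(3,0) | pheromone: 0 1 0 0 / 0 0 0 0 / 0 0 0 0 / 45 0 0 0
t=5: a0@(3,0) a1@(3,0) a2@(3,0) a3@(3,0) a4@(3,0) a5@(3,0) | pheromone: 0 0 0 0 / 0 0 0 0 / 0 0 0 0 / 56 0 0 0
t=6: a0@(3,0) a1@(3,0) a2@(3,0) a3@(3,0) a4@(3,0) a5@(3,0) | pheromone: 0 0 0 0 / 0 0 0 0 / 0 0 0 0 / 67 0 0 0
t=7: a0@(3,0) a1@(3,0) a2@(3,0) a3@(3,0) a4@(3,0) a5@(3,0) | pheromone: 0 0 0 0 / 0 0 0 0 / 0 0 0 0 / 78 0 0 0
t=8: a0@(3,0) a1@(3,0) a2@(3,0) a3@(3,0) a4@(3,0) a5@(3,0) | pheromone: 0 0 0 0 / 0 0 0 0 / 0 0 0 0 / 89 0 0 0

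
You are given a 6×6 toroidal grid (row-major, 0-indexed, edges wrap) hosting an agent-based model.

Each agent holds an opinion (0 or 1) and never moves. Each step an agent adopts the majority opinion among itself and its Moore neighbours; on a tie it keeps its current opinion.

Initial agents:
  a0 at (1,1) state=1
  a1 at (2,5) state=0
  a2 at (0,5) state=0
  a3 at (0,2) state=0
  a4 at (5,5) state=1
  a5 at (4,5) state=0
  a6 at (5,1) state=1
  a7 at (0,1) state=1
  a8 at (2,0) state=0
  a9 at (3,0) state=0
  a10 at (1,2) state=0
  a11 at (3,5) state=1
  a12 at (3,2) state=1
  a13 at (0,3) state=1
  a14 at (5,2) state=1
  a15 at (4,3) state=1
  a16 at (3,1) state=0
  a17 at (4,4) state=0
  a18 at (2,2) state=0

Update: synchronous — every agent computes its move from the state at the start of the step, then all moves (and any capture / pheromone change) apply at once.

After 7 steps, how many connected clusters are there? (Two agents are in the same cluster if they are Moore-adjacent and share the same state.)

2

t=1: a0@(1,1):0 a1@(2,5):0 a2@(0,5):0 a3@(0,2):1 a4@(5,5):0 a5@(4,5):0 a6@(5,1):1 a7@(0,1):1 a8@(2,0):0 a9@(3,0):0 a10@(1,2):0 a11@(3,5):0 a12@(3,2):1 a13@(0,3):1 a14@(5,2):1 a15@(4,3):1 a16@(3,1):0 a17@(4,4):1 a18@(2,2):0
t=2: a0@(1,1):0 a1@(2,5):0 a2@(0,5):0 a3@(0,2):1 a4@(5,5):0 a5@(4,5):0 a6@(5,1):1 a7@(0,1):1 a8@(2,0):0 a9@(3,0):0 a10@(1,2):0 a11@(3,5):0 a12@(3,2):1 a13@(0,3):1 a14@(5,2):1 a15@(4,3):1 a16@(3,1):0 a17@(4,4):0 a18@(2,2):0
t=3: (unchanged — steady state)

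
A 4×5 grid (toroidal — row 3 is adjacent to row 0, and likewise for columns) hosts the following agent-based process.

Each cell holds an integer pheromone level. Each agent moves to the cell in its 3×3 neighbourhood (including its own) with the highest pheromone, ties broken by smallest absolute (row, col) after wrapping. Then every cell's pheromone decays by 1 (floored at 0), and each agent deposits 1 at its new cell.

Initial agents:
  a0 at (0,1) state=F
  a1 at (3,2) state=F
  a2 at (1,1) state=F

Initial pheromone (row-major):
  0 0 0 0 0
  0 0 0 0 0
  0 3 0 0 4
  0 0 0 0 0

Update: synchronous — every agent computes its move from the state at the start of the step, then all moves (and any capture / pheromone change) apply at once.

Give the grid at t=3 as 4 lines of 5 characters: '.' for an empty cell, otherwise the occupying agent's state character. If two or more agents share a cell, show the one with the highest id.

F....
.....
.F...
.....

t=1: a0@(0,0) a1@(2,1) a2@(2,1) | pheromone: 1 0 0 0 0 / 0 0 0 0 0 / 0 4 0 0 3 / 0 0 0 0 0
t=2: a0@(0,0) a1@(2,1) a2@(2,1) | pheromone: 1 0 0 0 0 / 0 0 0 0 0 / 0 5 0 0 2 / 0 0 0 0 0
t=3: a0@(0,0) a1@(2,1) a2@(2,1) | pheromone: 1 0 0 0 0 / 0 0 0 0 0 / 0 6 0 0 1 / 0 0 0 0 0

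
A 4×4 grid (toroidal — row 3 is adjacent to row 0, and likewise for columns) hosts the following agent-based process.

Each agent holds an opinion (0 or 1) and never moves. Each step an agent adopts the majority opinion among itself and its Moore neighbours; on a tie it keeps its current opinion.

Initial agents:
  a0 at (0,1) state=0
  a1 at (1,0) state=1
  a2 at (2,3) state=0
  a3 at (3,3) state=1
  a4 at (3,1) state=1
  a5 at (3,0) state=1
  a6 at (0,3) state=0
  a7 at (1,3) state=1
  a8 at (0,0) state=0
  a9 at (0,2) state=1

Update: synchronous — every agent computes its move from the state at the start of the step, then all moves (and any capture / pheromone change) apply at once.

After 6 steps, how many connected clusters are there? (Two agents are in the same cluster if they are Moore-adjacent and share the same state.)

t=1: a0@(0,1):1 a1@(1,0):0 a2@(2,3):1 a3@(3,3):1 a4@(3,1):1 a5@(3,0):0 a6@(0,3):1 a7@(1,3):1 a8@(0,0):1 a9@(0,2):1
t=2: a0@(0,1):1 a1@(1,0):1 a2@(2,3):1 a3@(3,3):1 a4@(3,1):1 a5@(3,0):1 a6@(0,3):1 a7@(1,3):1 a8@(0,0):1 a9@(0,2):1
t=3: (unchanged — steady state)

1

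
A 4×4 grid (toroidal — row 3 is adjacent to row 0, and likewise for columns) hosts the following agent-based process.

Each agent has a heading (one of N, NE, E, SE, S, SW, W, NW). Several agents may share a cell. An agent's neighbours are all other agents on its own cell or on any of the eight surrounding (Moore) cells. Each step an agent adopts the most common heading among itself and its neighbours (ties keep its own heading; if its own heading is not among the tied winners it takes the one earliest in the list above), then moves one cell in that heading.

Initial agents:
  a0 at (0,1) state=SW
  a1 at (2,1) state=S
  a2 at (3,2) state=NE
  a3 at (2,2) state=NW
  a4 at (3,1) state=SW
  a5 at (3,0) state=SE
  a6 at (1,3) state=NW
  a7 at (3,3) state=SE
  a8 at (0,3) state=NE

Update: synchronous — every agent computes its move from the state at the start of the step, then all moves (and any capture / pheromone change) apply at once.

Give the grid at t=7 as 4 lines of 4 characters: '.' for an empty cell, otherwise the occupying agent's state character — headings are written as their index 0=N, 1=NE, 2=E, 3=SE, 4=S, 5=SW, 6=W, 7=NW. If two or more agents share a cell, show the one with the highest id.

....
.333
3333
..3.

t=1: a0@(1,0):SW a1@(3,1):S a2@(2,3):NE a3@(1,1):NW a4@(0,0):SW a5@(0,1):SE a6@(0,2):NW a7@(0,0):SE a8@(3,0):NE
t=2: a0@(2,3):SW a1@(0,2):SE a2@(1,0):NE a3@(0,0):NW a4@(1,3):SW a5@(1,2):SE a6@(3,1):NW a7@(1,1):SE a8@(2,1):NE
t=3: a0@(3,2):SW a1@(1,3):SE a2@(0,1):NE a3@(3,3):NW a4@(2,2):SW a5@(2,3):SE a6@(2,0):NW a7@(2,2):SE a8@(1,2):NE
t=4: a0@(0,1):SW a1@(2,0):SE a2@(3,2):NE a3@(2,2):NW a4@(3,3):SE a5@(3,0):SE a6@(1,3):NW a7@(3,3):SE a8@(2,3):SE
t=5: a0@(1,0):SW a1@(3,1):SE a2@(0,3):SE a3@(3,3):SE a4@(0,0):SE a5@(0,1):SE a6@(0,2):NW a7@(0,0):SE a8@(3,0):SE
t=6: a0@(2,1):SE a1@(0,2):SE a2@(1,0):SE a3@(0,0):SE a4@(1,1):SE a5@(1,2):SE a6@(1,3):SE a7@(1,1):SE a8@(0,1):SE
t=7: a0@(3,2):SE a1@(1,3):SE a2@(2,1):SE a3@(1,1):SE a4@(2,2):SE a5@(2,3):SE a6@(2,0):SE a7@(2,2):SE a8@(1,2):SE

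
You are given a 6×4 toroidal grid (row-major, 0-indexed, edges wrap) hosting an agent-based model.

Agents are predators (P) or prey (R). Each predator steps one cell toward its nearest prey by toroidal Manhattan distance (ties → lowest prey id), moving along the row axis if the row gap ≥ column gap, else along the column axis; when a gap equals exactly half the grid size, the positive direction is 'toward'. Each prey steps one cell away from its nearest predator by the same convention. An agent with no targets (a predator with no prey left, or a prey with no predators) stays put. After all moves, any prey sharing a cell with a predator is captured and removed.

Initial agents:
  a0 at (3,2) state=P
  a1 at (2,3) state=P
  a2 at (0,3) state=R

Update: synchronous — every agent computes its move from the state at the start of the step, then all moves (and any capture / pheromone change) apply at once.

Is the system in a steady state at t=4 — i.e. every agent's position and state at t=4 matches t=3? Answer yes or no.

yes

t=1: a0@(4,2):P a1@(1,3):P a2@(5,3):R
t=2: a0@(5,2):P a1@(0,3):P
t=3: (unchanged — steady state)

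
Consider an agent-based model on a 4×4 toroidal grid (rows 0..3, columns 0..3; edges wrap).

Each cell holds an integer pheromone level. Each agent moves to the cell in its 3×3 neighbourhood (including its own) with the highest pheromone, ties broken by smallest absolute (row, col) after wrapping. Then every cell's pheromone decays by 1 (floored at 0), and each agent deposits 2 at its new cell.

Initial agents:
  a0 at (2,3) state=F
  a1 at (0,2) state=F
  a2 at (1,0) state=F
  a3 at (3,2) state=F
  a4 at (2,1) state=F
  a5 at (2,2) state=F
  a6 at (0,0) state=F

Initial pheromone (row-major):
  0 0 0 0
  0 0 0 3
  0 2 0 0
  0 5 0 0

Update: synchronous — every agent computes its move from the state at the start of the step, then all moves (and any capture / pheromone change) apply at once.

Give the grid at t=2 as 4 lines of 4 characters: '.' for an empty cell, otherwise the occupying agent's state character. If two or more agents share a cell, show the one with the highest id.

....
...F
....
.F..

t=1: a0@(1,3) a1@(3,1) a2@(1,3) a3@(3,1) a4@(3,1) a5@(3,1) a6@(3,1) | pheromone: 0 0 0 0 / 0 0 0 6 / 0 1 0 0 / 0 14 0 0
t=2: a0@(1,3) a1@(3,1) a2@(1,3) a3@(3,1) a4@(3,1) a5@(3,1) a6@(3,1) | pheromone: 0 0 0 0 / 0 0 0 9 / 0 0 0 0 / 0 23 0 0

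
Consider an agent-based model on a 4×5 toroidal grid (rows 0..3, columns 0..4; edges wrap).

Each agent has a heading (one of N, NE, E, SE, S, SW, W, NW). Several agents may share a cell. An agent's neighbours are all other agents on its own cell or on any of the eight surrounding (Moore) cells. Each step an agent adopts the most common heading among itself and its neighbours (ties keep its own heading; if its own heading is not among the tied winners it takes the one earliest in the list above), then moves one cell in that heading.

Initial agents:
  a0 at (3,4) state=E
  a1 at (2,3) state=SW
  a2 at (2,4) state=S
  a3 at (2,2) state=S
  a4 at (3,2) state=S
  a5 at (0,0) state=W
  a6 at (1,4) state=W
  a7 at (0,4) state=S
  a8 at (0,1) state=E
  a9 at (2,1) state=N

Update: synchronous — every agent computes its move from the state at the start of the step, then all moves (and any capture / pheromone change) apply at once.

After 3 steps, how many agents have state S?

10

t=1: a0@(0,4):S a1@(3,3):S a2@(3,4):S a3@(3,2):S a4@(0,2):S a5@(0,4):W a6@(1,3):W a7@(0,3):W a8@(0,2):E a9@(3,1):S
t=2: a0@(1,4):S a1@(0,3):S a2@(0,4):S a3@(0,2):S a4@(1,2):S a5@(0,3):W a6@(1,2):W a7@(1,3):S a8@(1,2):S a9@(0,1):S
t=3: a0@(2,4):S a1@(1,3):S a2@(1,4):S a3@(1,2):S a4@(2,2):S a5@(1,3):S a6@(2,2):S a7@(2,3):S a8@(2,2):S a9@(1,1):S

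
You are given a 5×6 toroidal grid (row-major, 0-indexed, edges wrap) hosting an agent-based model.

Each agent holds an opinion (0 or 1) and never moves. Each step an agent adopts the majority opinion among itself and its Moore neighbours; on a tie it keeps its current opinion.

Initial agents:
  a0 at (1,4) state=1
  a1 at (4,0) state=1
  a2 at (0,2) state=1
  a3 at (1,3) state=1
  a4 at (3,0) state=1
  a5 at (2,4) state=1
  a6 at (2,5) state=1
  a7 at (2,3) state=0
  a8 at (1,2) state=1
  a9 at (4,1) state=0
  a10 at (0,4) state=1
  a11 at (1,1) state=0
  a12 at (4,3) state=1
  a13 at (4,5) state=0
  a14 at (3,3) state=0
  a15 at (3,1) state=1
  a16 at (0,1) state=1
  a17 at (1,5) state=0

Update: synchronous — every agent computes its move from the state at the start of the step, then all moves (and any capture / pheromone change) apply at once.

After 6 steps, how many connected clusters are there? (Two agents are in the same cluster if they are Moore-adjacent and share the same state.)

t=1: a0@(1,4):1 a1@(4,0):1 a2@(0,2):1 a3@(1,3):1 a4@(3,0):1 a5@(2,4):1 a6@(2,5):1 a7@(2,3):1 a8@(1,2):1 a9@(4,1):1 a10@(0,4):1 a11@(1,1):1 a12@(4,3):1 a13@(4,5):1 a14@(3,3):0 a15@(3,1):1 a16@(0,1):1 a17@(1,5):1
t=2: a0@(1,4):1 a1@(4,0):1 a2@(0,2):1 a3@(1,3):1 a4@(3,0):1 a5@(2,4):1 a6@(2,5):1 a7@(2,3):1 a8@(1,2):1 a9@(4,1):1 a10@(0,4):1 a11@(1,1):1 a12@(4,3):1 a13@(4,5):1 a14@(3,3):1 a15@(3,1):1 a16@(0,1):1 a17@(1,5):1
t=3: (unchanged — steady state)

1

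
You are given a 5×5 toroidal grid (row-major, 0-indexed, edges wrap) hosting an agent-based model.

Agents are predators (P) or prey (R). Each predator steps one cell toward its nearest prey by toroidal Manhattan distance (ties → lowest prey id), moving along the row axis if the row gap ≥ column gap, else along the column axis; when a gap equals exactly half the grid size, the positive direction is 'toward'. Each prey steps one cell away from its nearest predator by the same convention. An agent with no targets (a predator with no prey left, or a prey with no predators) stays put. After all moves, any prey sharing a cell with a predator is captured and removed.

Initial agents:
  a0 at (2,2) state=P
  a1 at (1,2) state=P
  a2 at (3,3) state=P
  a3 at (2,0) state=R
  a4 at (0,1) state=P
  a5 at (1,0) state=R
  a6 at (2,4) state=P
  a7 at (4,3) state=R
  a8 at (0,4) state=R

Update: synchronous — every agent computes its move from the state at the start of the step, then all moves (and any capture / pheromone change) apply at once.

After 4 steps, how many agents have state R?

3

t=1: a0@(2,1):P a1@(1,1):P a2@(4,3):P a4@(1,1):P a5@(1,4):R a6@(2,0):P a7@(0,3):R a8@(0,3):R
t=2: a0@(2,0):P a1@(1,0):P a2@(0,3):P a4@(1,0):P a5@(1,3):R a6@(1,0):P a7@(1,3):R a8@(1,3):R
t=3: a0@(2,4):P a1@(1,4):P a2@(1,3):P a4@(1,4):P a5@(2,3):R a6@(1,4):P a7@(2,3):R a8@(2,3):R
t=4: a0@(2,3):P a1@(2,4):P a2@(2,3):P a4@(2,4):P a5@(2,2):R a6@(2,4):P a7@(2,2):R a8@(2,2):R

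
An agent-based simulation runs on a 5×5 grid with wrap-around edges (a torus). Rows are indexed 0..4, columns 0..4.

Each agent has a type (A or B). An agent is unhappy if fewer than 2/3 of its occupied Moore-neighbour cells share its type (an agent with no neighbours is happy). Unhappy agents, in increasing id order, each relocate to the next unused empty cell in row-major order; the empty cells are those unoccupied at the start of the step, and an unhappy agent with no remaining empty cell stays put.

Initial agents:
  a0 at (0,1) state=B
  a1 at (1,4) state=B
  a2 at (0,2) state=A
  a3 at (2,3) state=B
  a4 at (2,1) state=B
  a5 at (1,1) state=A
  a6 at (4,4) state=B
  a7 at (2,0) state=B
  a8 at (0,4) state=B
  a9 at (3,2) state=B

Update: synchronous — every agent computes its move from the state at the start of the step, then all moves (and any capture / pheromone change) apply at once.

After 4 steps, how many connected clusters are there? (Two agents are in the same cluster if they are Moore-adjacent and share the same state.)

2

t=1: a0@(0,0):B a1@(1,4):B a2@(0,3):A a3@(2,3):B a4@(2,1):B a5@(1,0):A a6@(4,4):B a7@(2,0):B a8@(0,4):B a9@(3,2):B
t=2: a0@(0,0):B a1@(1,4):B a2@(0,1):A a3@(2,3):B a4@(2,1):B a5@(0,2):A a6@(4,4):B a7@(2,0):B a8@(1,1):B a9@(3,2):B
t=3: a0@(0,0):B a1@(1,4):B a2@(0,3):A a3@(2,3):B a4@(2,1):B a5@(0,4):A a6@(4,4):B a7@(2,0):B a8@(1,0):B a9@(3,2):B
t=4: a0@(0,0):B a1@(1,4):B a2@(0,1):A a3@(2,3):B a4@(2,1):B a5@(0,2):A a6@(1,1):B a7@(2,0):B a8@(1,0):B a9@(3,2):B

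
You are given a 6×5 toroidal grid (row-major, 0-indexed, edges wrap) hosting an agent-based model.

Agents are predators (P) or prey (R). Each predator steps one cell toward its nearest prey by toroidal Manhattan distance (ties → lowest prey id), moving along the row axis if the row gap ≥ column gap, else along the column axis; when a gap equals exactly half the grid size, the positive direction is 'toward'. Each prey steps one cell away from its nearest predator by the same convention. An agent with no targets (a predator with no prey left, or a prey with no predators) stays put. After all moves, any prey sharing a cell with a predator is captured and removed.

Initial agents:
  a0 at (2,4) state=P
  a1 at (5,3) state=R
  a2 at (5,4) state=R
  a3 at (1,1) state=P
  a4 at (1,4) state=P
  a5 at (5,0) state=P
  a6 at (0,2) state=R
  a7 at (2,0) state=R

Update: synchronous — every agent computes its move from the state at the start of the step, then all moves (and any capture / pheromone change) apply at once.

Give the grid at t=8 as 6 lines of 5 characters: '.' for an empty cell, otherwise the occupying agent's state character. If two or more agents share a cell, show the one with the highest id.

t=1: a0@(2,0):P a1@(5,2):R a2@(5,3):R a3@(0,1):P a4@(0,4):P a5@(5,4):P a6@(5,2):R a7@(2,1):R
t=2: a0@(2,1):P a1@(4,2):R a2@(5,2):R a3@(5,1):P a4@(5,4):P a5@(5,3):P a6@(4,2):R a7@(2,2):R
t=3: a0@(2,2):P a1@(3,2):R a3@(5,2):P a4@(5,3):P a5@(5,2):P a6@(3,2):R a7@(2,3):R
t=4: a0@(3,2):P a3@(4,2):P a4@(4,3):P a5@(4,2):P a7@(2,4):R
t=5: a0@(3,3):P a3@(3,2):P a4@(3,3):P a5@(3,2):P a7@(2,0):R
t=6: a0@(3,4):P a3@(3,1):P a4@(3,4):P a5@(3,1):P a7@(2,1):R
t=7: a0@(3,0):P a3@(2,1):P a4@(3,0):P a5@(2,1):P a7@(1,1):R
t=8: a0@(2,0):P a3@(1,1):P a4@(2,0):P a5@(1,1):P a7@(0,1):R

.R...
.P...
P....
.....
.....
.....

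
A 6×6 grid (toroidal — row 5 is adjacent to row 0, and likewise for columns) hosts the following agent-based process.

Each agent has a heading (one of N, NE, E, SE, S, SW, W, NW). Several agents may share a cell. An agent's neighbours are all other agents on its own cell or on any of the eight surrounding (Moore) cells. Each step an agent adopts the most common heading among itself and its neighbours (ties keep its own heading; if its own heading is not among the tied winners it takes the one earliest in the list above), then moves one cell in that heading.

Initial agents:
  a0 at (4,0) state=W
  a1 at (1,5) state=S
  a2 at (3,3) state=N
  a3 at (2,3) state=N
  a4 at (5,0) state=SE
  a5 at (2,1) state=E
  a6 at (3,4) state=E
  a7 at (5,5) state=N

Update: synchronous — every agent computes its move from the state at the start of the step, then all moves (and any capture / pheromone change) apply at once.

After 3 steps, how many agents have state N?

6

t=1: a0@(4,5):W a1@(2,5):S a2@(2,3):N a3@(1,3):N a4@(0,1):SE a5@(2,2):E a6@(2,4):N a7@(4,5):N
t=2: a0@(4,4):W a1@(3,5):S a2@(1,3):N a3@(0,3):N a4@(1,2):SE a5@(1,2):N a6@(1,4):N a7@(3,5):N
t=3: a0@(4,3):W a1@(4,5):S a2@(0,3):N a3@(5,3):N a4@(0,2):N a5@(0,2):N a6@(0,4):N a7@(2,5):N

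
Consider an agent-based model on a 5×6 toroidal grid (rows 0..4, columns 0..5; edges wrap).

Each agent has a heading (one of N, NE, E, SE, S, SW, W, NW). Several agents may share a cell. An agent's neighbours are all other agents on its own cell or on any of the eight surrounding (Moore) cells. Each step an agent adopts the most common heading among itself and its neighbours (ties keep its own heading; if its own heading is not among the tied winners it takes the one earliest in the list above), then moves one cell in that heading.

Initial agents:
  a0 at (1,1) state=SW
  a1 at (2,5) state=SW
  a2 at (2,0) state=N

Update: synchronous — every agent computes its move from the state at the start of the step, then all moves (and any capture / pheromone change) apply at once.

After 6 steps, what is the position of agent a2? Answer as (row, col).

t=1: a0@(2,0):SW a1@(3,4):SW a2@(3,5):SW
t=2: a0@(3,5):SW a1@(4,3):SW a2@(4,4):SW
t=3: a0@(4,4):SW a1@(0,2):SW a2@(0,3):SW
t=4: a0@(0,3):SW a1@(1,1):SW a2@(1,2):SW
t=5: a0@(1,2):SW a1@(2,0):SW a2@(2,1):SW
t=6: a0@(2,1):SW a1@(3,5):SW a2@(3,0):SW

(3, 0)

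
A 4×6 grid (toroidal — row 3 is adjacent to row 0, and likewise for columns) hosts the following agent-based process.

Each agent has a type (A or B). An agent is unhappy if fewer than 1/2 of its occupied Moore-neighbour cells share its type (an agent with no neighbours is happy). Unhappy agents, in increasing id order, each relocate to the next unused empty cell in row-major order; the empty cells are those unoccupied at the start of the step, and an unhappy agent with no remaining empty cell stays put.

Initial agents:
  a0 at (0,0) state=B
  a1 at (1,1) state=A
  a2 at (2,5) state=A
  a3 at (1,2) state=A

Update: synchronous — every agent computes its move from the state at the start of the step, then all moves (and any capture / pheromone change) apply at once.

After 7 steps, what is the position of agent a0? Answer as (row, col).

t=1: a0@(0,1):B a1@(1,1):A a2@(2,5):A a3@(1,2):A
t=2: a0@(0,0):B a1@(1,1):A a2@(2,5):A a3@(1,2):A
t=3: a0@(0,1):B a1@(1,1):A a2@(2,5):A a3@(1,2):A
t=4: a0@(0,0):B a1@(1,1):A a2@(2,5):A a3@(1,2):A
t=5: a0@(0,1):B a1@(1,1):A a2@(2,5):A a3@(1,2):A
t=6: a0@(0,0):B a1@(1,1):A a2@(2,5):A a3@(1,2):A
t=7: a0@(0,1):B a1@(1,1):A a2@(2,5):A a3@(1,2):A

(0, 1)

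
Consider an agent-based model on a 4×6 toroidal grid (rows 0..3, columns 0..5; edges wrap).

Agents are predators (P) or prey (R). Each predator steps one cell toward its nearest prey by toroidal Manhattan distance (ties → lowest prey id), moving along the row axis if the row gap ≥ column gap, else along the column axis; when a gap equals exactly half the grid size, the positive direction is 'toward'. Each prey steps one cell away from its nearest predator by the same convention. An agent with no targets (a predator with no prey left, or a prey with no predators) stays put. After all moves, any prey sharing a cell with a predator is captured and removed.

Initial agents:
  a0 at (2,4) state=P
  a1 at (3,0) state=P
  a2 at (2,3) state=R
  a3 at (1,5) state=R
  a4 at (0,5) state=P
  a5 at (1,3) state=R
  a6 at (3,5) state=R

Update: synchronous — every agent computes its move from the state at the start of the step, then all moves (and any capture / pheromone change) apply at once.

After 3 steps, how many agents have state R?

4

t=1: a0@(2,3):P a1@(3,5):P a2@(2,2):R a3@(2,5):R a4@(1,5):P a5@(0,3):R a6@(3,4):R
t=2: a0@(2,2):P a1@(2,5):P a2@(2,1):R a3@(1,5):R a4@(2,5):P a5@(3,3):R a6@(3,3):R
t=3: a0@(2,1):P a1@(1,5):P a2@(2,0):R a3@(0,5):R a4@(1,5):P a5@(0,3):R a6@(0,3):R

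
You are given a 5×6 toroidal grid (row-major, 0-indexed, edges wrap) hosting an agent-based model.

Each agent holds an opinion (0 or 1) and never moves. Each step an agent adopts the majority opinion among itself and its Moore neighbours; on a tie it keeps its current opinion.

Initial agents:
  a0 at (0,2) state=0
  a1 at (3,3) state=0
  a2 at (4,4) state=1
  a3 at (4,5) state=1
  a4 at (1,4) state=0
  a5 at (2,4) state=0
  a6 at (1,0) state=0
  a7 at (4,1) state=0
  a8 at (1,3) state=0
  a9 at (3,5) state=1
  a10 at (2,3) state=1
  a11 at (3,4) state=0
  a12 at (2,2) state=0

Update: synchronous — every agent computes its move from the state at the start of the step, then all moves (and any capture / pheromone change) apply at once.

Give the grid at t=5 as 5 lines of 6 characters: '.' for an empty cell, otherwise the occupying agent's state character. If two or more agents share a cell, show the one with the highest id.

..0...
0..00.
..000.
...011
.0..11

t=1: a0@(0,2):0 a1@(3,3):0 a2@(4,4):1 a3@(4,5):1 a4@(1,4):0 a5@(2,4):0 a6@(1,0):0 a7@(4,1):0 a8@(1,3):0 a9@(3,5):1 a10@(2,3):0 a11@(3,4):1 a12@(2,2):0
t=2: (unchanged — steady state)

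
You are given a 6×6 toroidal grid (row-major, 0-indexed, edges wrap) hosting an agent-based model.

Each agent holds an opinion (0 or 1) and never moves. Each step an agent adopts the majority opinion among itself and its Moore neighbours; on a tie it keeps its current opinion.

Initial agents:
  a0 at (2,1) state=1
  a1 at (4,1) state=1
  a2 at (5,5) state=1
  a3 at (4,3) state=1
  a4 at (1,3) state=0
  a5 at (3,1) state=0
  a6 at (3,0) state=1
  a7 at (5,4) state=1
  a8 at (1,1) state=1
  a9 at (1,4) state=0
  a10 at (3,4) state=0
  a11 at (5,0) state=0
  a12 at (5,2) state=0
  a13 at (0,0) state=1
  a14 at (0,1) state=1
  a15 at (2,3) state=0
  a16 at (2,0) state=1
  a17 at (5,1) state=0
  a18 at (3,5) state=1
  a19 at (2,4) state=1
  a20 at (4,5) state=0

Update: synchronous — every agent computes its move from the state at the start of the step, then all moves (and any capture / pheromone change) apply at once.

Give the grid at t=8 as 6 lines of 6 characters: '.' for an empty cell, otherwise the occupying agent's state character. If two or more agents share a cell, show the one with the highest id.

11....
.1.00.
11.00.
11..01
.1.1.1
111.11

t=1: a0@(2,1):1 a1@(4,1):0 a2@(5,5):1 a3@(4,3):1 a4@(1,3):0 a5@(3,1):1 a6@(3,0):1 a7@(5,4):1 a8@(1,1):1 a9@(1,4):0 a10@(3,4):0 a11@(5,0):1 a12@(5,2):1 a13@(0,0):1 a14@(0,1):1 a15@(2,3):0 a16@(2,0):1 a17@(5,1):0 a18@(3,5):1 a19@(2,4):0 a20@(4,5):1
t=2: a0@(2,1):1 a1@(4,1):1 a2@(5,5):1 a3@(4,3):1 a4@(1,3):0 a5@(3,1):1 a6@(3,0):1 a7@(5,4):1 a8@(1,1):1 a9@(1,4):0 a10@(3,4):0 a11@(5,0):1 a12@(5,2):1 a13@(0,0):1 a14@(0,1):1 a15@(2,3):0 a16@(2,0):1 a17@(5,1):1 a18@(3,5):1 a19@(2,4):0 a20@(4,5):1
t=3: (unchanged — steady state)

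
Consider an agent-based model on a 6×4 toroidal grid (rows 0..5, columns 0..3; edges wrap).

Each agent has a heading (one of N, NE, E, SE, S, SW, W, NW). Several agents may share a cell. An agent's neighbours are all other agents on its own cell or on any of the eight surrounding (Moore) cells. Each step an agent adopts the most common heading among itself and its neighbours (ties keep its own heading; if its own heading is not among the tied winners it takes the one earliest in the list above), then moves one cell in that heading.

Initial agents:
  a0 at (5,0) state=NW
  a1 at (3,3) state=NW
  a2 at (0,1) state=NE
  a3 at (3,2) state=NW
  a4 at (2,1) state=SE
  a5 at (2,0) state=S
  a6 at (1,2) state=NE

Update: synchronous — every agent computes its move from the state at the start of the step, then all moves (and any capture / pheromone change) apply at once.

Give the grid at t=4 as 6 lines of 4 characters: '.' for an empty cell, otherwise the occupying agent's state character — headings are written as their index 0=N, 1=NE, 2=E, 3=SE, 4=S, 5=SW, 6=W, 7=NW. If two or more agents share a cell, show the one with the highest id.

.7.7
7...
.1..
..1.
....
..77

t=1: a0@(4,3):NW a1@(2,2):NW a2@(5,2):NE a3@(2,1):NW a4@(3,2):SE a5@(3,0):S a6@(0,3):NE
t=2: a0@(3,2):NW a1@(1,1):NW a2@(4,3):NE a3@(1,0):NW a4@(2,1):NW a5@(2,3):NW a6@(5,0):NE
t=3: a0@(2,1):NW a1@(0,0):NW a2@(3,0):NE a3@(0,3):NW a4@(1,0):NW a5@(1,2):NW a6@(4,1):NE
t=4: a0@(1,0):NW a1@(5,3):NW a2@(2,1):NE a3@(5,2):NW a4@(0,3):NW a5@(0,1):NW a6@(3,2):NE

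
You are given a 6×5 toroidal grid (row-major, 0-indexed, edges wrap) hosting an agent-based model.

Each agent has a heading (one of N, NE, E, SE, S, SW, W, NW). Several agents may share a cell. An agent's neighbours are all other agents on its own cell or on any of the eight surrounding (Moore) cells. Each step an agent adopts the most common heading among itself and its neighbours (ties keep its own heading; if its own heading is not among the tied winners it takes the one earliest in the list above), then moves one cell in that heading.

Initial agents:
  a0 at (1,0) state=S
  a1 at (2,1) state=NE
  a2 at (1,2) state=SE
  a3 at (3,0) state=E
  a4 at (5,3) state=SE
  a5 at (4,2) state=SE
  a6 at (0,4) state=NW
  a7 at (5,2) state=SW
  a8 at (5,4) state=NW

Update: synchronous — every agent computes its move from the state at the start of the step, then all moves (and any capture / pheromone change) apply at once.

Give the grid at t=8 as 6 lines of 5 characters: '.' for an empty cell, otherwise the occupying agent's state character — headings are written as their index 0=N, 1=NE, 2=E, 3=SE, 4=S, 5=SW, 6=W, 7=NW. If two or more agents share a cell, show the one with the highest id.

3....
33...
....3
3..2.
.....
.....

t=1: a0@(2,0):S a1@(1,2):NE a2@(2,3):SE a3@(3,1):E a4@(0,4):SE a5@(5,3):SE a6@(5,3):NW a7@(0,3):SE a8@(4,3):NW
t=2: a0@(3,0):S a1@(2,3):SE a2@(3,4):SE a3@(3,2):E a4@(1,0):SE a5@(0,4):SE a6@(0,4):SE a7@(1,4):SE a8@(3,2):NW
t=3: a0@(4,0):S a1@(3,4):SE a2@(4,0):SE a3@(3,3):E a4@(2,1):SE a5@(1,0):SE a6@(1,0):SE a7@(2,0):SE a8@(2,1):NW
t=4: a0@(5,1):SE a1@(4,0):SE a2@(5,1):SE a3@(3,4):E a4@(3,2):SE a5@(2,1):SE a6@(2,1):SE a7@(3,1):SE a8@(3,2):SE
t=5: a0@(0,2):SE a1@(5,1):SE a2@(0,2):SE a3@(3,0):E a4@(4,3):SE a5@(3,2):SE a6@(3,2):SE a7@(4,2):SE a8@(4,3):SE
t=6: a0@(1,3):SE a1@(0,2):SE a2@(1,3):SE a3@(3,1):E a4@(5,4):SE a5@(4,3):SE a6@(4,3):SE a7@(5,3):SE a8@(5,4):SE
t=7: a0@(2,4):SE a1@(1,3):SE a2@(2,4):SE a3@(3,2):E a4@(0,0):SE a5@(5,4):SE a6@(5,4):SE a7@(0,4):SE a8@(0,0):SE
t=8: a0@(3,0):SE a1@(2,4):SE a2@(3,0):SE a3@(3,3):E a4@(1,1):SE a5@(0,0):SE a6@(0,0):SE a7@(1,0):SE a8@(1,1):SE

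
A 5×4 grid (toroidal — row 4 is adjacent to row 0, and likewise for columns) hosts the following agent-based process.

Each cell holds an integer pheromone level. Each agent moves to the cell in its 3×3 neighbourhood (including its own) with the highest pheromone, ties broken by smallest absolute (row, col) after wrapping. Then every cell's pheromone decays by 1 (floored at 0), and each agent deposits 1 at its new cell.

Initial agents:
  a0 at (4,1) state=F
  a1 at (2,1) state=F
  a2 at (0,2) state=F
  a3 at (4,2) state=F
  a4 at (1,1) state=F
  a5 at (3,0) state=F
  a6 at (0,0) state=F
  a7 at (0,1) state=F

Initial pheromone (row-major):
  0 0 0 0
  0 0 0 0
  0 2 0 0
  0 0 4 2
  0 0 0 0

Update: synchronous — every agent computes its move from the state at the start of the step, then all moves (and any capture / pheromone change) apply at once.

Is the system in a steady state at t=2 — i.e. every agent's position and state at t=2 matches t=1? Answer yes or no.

no

t=1: a0@(3,2) a1@(3,2) a2@(0,1) a3@(3,2) a4@(2,1) a5@(2,1) a6@(0,0) a7@(0,0) | pheromone: 2 1 0 0 / 0 0 0 0 / 0 3 0 0 / 0 0 6 1 / 0 0 0 0
t=2: a0@(3,2) a1@(3,2) a2@(0,0) a3@(3,2) a4@(3,2) a5@(3,2) a6@(0,0) a7@(0,0) | pheromone: 4 0 0 0 / 0 0 0 0 / 0 2 0 0 / 0 0 10 0 / 0 0 0 0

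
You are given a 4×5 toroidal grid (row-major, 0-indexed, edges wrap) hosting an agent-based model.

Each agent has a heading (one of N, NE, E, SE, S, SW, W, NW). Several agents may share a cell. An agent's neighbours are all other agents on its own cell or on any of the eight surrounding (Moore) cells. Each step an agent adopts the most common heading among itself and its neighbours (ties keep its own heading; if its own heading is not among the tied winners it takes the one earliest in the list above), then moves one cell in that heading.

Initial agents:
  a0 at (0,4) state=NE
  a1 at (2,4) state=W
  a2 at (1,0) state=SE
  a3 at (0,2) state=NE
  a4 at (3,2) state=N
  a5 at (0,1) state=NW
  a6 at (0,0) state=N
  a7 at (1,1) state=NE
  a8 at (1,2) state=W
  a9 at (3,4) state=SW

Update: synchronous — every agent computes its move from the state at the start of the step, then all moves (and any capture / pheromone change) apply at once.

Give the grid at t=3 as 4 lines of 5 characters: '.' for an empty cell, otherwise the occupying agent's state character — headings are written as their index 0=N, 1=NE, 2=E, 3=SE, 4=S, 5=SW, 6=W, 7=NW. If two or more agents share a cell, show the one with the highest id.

...1.
1.11.
1..11
.....

t=1: a0@(3,0):NE a1@(2,3):W a2@(0,1):NE a3@(3,3):NE a4@(2,2):N a5@(3,1):N a6@(3,1):NE a7@(0,2):NE a8@(0,3):NE a9@(0,3):SW
t=2: a0@(2,1):NE a1@(2,2):W a2@(3,2):NE a3@(2,4):NE a4@(1,2):N a5@(2,2):NE a6@(2,2):NE a7@(3,3):NE a8@(3,4):NE a9@(3,4):NE
t=3: a0@(1,2):NE a1@(1,3):NE a2@(2,3):NE a3@(1,0):NE a4@(0,3):NE a5@(1,3):NE a6@(1,3):NE a7@(2,4):NE a8@(2,0):NE a9@(2,0):NE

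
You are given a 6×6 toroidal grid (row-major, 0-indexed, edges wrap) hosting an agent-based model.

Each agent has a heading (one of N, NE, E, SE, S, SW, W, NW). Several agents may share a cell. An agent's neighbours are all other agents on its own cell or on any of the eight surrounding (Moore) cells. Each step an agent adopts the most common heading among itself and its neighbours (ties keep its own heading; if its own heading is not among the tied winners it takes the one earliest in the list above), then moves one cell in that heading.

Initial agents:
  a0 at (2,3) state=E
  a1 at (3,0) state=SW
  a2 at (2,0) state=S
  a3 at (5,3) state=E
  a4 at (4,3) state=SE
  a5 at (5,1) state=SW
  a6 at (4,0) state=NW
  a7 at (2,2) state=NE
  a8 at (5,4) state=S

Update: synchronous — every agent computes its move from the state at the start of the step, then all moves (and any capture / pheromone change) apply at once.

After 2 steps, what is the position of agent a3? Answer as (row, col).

(0, 3)

t=1: a0@(2,4):E a1@(4,5):SW a2@(3,0):S a3@(5,4):E a4@(5,4):SE a5@(0,0):SW a6@(5,5):SW a7@(1,3):NE a8@(0,4):S
t=2: a0@(2,5):E a1@(5,4):SW a2@(4,0):S a3@(0,3):SW a4@(0,3):SW a5@(1,5):SW a6@(0,4):SW a7@(0,4):NE a8@(1,4):S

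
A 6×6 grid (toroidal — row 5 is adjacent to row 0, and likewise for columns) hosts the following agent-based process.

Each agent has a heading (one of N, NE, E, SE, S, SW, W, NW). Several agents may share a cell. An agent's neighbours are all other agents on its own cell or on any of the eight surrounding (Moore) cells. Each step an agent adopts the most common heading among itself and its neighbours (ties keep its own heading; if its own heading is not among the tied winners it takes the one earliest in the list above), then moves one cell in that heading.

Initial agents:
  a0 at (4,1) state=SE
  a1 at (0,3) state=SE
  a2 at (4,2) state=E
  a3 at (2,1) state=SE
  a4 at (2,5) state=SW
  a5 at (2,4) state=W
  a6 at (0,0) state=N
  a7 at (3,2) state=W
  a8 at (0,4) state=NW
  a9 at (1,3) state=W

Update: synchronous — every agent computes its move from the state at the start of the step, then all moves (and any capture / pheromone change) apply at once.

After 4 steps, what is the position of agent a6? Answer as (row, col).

t=1: a0@(5,2):SE a1@(1,4):SE a2@(4,3):E a3@(3,2):SE a4@(3,4):SW a5@(2,3):W a6@(5,0):N a7@(4,3):SE a8@(5,3):NW a9@(1,2):W
t=2: a0@(0,3):SE a1@(2,5):SE a2@(5,4):SE a3@(4,3):SE a4@(4,3):SW a5@(2,2):W a6@(4,0):N a7@(5,4):SE a8@(0,4):SE a9@(1,1):W
t=3: a0@(1,4):SE a1@(3,0):SE a2@(0,5):SE a3@(5,4):SE a4@(5,4):SE a5@(2,1):W a6@(3,0):N a7@(0,5):SE a8@(1,5):SE a9@(1,0):W
t=4: a0@(2,5):SE a1@(4,1):SE a2@(1,0):SE a3@(0,5):SE a4@(0,5):SE a5@(2,0):W a6@(2,0):N a7@(1,0):SE a8@(2,0):SE a9@(2,1):SE

(2, 0)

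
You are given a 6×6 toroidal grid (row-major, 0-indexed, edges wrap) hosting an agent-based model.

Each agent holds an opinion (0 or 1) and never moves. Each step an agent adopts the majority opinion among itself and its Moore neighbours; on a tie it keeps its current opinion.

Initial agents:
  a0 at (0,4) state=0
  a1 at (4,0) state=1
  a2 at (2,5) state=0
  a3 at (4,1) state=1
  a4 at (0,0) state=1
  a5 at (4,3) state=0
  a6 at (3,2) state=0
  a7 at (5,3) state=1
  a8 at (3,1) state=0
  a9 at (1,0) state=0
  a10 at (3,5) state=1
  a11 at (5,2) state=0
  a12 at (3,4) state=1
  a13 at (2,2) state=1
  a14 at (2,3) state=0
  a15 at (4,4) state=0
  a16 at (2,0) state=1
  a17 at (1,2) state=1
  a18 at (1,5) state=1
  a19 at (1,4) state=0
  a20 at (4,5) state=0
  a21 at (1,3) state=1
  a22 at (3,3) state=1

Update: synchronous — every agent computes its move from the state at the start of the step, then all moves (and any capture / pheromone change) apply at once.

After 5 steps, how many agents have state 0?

t=1: a0@(0,4):1 a1@(4,0):1 a2@(2,5):1 a3@(4,1):0 a4@(0,0):1 a5@(4,3):0 a6@(3,2):0 a7@(5,3):0 a8@(3,1):1 a9@(1,0):1 a10@(3,5):1 a11@(5,2):0 a12@(3,4):0 a13@(2,2):1 a14@(2,3):1 a15@(4,4):1 a16@(2,0):1 a17@(1,2):1 a18@(1,5):0 a19@(1,4):0 a20@(4,5):1 a21@(1,3):1 a22@(3,3):0
t=2: a0@(0,4):0 a1@(4,0):1 a2@(2,5):1 a3@(4,1):0 a4@(0,0):1 a5@(4,3):0 a6@(3,2):0 a7@(5,3):0 a8@(3,1):1 a9@(1,0):1 a10@(3,5):1 a11@(5,2):0 a12@(3,4):1 a13@(2,2):1 a14@(2,3):1 a15@(4,4):0 a16@(2,0):1 a17@(1,2):1 a18@(1,5):1 a19@(1,4):1 a20@(4,5):1 a21@(1,3):1 a22@(3,3):0
t=3: a0@(0,4):1 a1@(4,0):1 a2@(2,5):1 a3@(4,1):0 a4@(0,0):1 a5@(4,3):0 a6@(3,2):0 a7@(5,3):0 a8@(3,1):1 a9@(1,0):1 a10@(3,5):1 a11@(5,2):0 a12@(3,4):1 a13@(2,2):1 a14@(2,3):1 a15@(4,4):0 a16@(2,0):1 a17@(1,2):1 a18@(1,5):1 a19@(1,4):1 a20@(4,5):1 a21@(1,3):1 a22@(3,3):0
t=4: (unchanged — steady state)

7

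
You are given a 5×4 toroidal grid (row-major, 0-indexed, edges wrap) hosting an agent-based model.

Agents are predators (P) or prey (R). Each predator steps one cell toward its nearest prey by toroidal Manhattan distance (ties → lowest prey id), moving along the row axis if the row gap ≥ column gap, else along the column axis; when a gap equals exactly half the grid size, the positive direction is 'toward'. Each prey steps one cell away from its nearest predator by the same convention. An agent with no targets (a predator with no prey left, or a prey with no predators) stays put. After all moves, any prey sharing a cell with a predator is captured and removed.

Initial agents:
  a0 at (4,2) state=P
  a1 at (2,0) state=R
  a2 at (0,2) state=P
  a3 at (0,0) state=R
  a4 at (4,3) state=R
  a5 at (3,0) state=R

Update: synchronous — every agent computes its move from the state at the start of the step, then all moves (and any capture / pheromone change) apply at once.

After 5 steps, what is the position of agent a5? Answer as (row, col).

(4, 0)

t=1: a0@(4,3):P a1@(1,0):R a2@(0,3):P a4@(4,0):R a5@(3,3):R
t=2: a0@(4,0):P a1@(2,0):R a2@(1,3):P a4@(4,1):R a5@(2,3):R
t=3: a0@(4,1):P a1@(1,0):R a2@(2,3):P a4@(4,2):R a5@(3,3):R
t=4: a0@(4,2):P a1@(0,0):R a2@(3,3):P a4@(4,3):R a5@(4,3):R
t=5: a0@(4,3):P a1@(0,3):R a2@(4,3):P a4@(4,0):R a5@(4,0):R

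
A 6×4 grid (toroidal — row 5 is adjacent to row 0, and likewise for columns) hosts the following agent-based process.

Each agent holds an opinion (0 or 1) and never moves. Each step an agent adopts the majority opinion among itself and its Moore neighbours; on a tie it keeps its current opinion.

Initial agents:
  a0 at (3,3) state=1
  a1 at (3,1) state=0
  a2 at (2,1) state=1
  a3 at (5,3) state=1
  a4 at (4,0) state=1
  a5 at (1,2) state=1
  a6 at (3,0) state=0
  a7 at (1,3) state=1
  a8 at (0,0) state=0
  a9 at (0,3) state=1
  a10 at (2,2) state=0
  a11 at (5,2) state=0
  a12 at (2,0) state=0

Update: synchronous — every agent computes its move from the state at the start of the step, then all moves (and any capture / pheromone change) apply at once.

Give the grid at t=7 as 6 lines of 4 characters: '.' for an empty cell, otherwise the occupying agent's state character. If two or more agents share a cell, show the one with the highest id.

1..1
..11
001.
00.0
0...
..11

t=1: a0@(3,3):0 a1@(3,1):0 a2@(2,1):0 a3@(5,3):1 a4@(4,0):1 a5@(1,2):1 a6@(3,0):0 a7@(1,3):1 a8@(0,0):1 a9@(0,3):1 a10@(2,2):1 a11@(5,2):1 a12@(2,0):0
t=2: a0@(3,3):0 a1@(3,1):0 a2@(2,1):0 a3@(5,3):1 a4@(4,0):0 a5@(1,2):1 a6@(3,0):0 a7@(1,3):1 a8@(0,0):1 a9@(0,3):1 a10@(2,2):1 a11@(5,2):1 a12@(2,0):0
t=3: (unchanged — steady state)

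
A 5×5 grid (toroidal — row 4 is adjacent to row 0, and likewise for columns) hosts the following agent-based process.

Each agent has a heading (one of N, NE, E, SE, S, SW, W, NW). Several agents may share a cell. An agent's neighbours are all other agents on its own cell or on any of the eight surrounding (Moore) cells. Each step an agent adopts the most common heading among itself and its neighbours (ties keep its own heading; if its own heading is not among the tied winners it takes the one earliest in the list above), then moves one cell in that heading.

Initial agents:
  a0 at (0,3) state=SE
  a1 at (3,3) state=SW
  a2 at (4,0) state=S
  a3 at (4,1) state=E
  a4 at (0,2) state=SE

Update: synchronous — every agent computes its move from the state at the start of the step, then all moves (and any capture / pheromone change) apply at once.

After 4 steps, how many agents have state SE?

t=1: a0@(1,4):SE a1@(4,2):SW a2@(0,0):S a3@(4,2):E a4@(1,3):SE
t=2: a0@(2,0):SE a1@(0,1):SW a2@(1,0):S a3@(4,3):E a4@(2,4):SE
t=3: a0@(3,1):SE a1@(1,0):SW a2@(2,1):SE a3@(4,4):E a4@(3,0):SE
t=4: a0@(4,2):SE a1@(2,4):SW a2@(3,2):SE a3@(4,0):E a4@(4,1):SE

3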